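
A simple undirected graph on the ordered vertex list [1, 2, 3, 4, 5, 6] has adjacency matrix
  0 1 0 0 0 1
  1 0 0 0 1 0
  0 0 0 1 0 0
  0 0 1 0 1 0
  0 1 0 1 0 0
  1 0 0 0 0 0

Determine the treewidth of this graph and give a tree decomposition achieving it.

Treewidth 1.
One optimal decomposition is:
Bags: B1 = {3, 4}  B2 = {4, 5}  B3 = {2, 5}  B4 = {1, 2}  B5 = {1, 6}
Tree: B1–B2, B2–B3, B3–B4, B4–B5

The largest bag has 2 vertices, giving width 1; this decomposition certifies tw(G) ≤ 1. Any graph with an edge has treewidth ≥ 1, and G has the edge 3–4. The upper and lower bounds meet at 1, so that is the treewidth.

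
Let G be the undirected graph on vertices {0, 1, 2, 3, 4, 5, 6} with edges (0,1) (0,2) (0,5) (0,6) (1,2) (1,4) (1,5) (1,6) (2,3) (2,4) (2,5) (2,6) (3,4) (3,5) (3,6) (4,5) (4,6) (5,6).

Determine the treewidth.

A width-4 tree decomposition is:
Bags: B1 = {1, 2, 4, 5, 6}  B2 = {0, 1, 2, 5, 6}  B3 = {2, 3, 4, 5, 6}
Tree: B1–B2, B1–B3
Every bag has size at most 5, so the width is 5 − 1 = 4 and tw(G) ≤ 4. For the lower bound, the 5 vertices {0, 1, 2, 5, 6} are pairwise adjacent, and any tree decomposition puts a clique entirely inside one bag — forcing width ≥ 4. The upper and lower bounds meet at 4, so that is the treewidth.

4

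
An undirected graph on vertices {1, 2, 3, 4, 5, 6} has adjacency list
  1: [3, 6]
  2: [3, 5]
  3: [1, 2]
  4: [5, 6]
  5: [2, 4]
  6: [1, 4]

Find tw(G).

2

A width-2 tree decomposition is:
Bags: B1 = {1, 4, 6}  B2 = {1, 4, 5}  B3 = {1, 2, 5}  B4 = {1, 2, 3}
Tree: B1–B2, B2–B3, B3–B4
Every bag has size at most 3, so the width is 3 − 1 = 2 and tw(G) ≤ 2. The edges 1–6–4–5–2–3–1 form a cycle, so G is not a tree and its treewidth is at least 2. The upper and lower bounds meet at 2, so that is the treewidth.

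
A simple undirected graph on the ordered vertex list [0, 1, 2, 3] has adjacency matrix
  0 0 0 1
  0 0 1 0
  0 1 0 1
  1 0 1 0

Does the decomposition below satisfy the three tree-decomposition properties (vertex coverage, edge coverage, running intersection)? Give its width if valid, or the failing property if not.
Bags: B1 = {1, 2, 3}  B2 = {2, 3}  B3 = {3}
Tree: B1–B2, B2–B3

A tree decomposition must satisfy three properties: every vertex lies in some bag; for every edge, both endpoints lie together in some bag; and for every vertex, the bags containing it form a connected subtree. Here vertex 0 appears in no bag, so the decomposition is invalid.

No — vertex 0 appears in no bag.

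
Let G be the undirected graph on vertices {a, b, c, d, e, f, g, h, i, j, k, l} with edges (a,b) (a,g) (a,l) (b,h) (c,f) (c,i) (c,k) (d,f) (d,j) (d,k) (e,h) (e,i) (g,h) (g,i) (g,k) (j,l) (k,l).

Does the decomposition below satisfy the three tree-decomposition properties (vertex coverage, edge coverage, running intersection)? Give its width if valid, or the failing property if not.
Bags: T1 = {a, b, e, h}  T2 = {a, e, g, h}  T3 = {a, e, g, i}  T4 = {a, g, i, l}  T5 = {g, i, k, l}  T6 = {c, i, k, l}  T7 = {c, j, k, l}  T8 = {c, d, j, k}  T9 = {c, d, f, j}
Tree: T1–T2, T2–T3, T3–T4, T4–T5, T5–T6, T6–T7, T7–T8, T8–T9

Every vertex of G appears in some bag (union = {a, b, c, d, e, f, g, h, i, j, k, l}); every edge is covered by a bag; and for each vertex v the set of bags containing v is connected in the bag tree. The decomposition is therefore valid. The largest bag has 4 vertices, so the width is 3.

Yes; width 3.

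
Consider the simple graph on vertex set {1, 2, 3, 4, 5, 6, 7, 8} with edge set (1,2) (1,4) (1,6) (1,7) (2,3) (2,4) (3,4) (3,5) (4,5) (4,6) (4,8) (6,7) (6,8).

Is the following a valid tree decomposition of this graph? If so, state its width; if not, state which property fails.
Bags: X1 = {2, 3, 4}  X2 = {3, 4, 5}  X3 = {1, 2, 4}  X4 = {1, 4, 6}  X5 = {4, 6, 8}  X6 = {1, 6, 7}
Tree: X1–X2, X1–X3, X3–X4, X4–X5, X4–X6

Yes; width 2.

Vertex coverage: the bags together contain {1, 2, 3, 4, 5, 6, 7, 8}, the full vertex set. Edge coverage: each edge of G has both endpoints in at least one bag. Running intersection: for every vertex, the bags containing it form a connected subtree. All three properties hold, so this is a valid tree decomposition of width max|bag| − 1 = 2, and hence tw(G) ≤ 2.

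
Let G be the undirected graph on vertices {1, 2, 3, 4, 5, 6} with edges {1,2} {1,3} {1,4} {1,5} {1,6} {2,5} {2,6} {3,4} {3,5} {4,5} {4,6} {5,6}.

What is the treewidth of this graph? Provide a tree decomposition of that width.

The largest bag has 4 vertices, giving width 3; this decomposition certifies tw(G) ≤ 3. On the other hand G contains the 4-clique {1, 2, 5, 6}. A clique must lie in a single bag of any decomposition, so no decomposition can have width below 3. Combining the bounds, tw(G) = 3.

Treewidth 3.
Bags: B1 = {1, 4, 5, 6}  B2 = {1, 3, 4, 5}  B3 = {1, 2, 5, 6}
Tree: B1–B2, B1–B3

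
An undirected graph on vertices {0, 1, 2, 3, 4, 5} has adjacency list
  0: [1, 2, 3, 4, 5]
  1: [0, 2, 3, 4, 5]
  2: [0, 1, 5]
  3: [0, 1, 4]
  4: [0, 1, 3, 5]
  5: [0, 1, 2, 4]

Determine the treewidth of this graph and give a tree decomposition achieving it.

Each bag holds 4 vertices, so the decomposition has width 3, which upper-bounds the treewidth. For the lower bound, the 4 vertices {0, 1, 2, 5} are pairwise adjacent, and any tree decomposition puts a clique entirely inside one bag — forcing width ≥ 3. Therefore the treewidth is 3.

Treewidth 3.
Bags: B1 = {0, 1, 4, 5}  B2 = {0, 1, 3, 4}  B3 = {0, 1, 2, 5}
Tree: B1–B2, B1–B3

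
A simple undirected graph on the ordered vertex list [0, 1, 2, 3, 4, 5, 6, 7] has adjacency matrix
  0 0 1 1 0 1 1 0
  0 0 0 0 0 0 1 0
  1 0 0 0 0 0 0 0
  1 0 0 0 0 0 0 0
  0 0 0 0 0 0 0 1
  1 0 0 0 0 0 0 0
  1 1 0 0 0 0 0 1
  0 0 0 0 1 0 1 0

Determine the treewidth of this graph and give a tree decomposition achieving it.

Each bag holds 2 vertices, so the decomposition has width 1, which upper-bounds the treewidth. Since G has at least one edge (e.g. 0–6), it is not an edgeless graph, so tw(G) ≥ 1. The upper and lower bounds meet at 1, so that is the treewidth.

Treewidth 1.
One optimal decomposition is:
Bags: B1 = {0, 6}  B2 = {0, 5}  B3 = {0, 2}  B4 = {6, 7}  B5 = {4, 7}  B6 = {0, 3}  B7 = {1, 6}
Tree: B1–B2, B2–B3, B1–B4, B4–B5, B1–B6, B4–B7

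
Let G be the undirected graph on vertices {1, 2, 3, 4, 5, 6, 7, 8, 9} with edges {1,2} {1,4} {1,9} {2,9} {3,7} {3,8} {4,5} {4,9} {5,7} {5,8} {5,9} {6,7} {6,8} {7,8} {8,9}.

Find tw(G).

2

A width-2 tree decomposition is:
Bags: B1 = {5, 7, 8}  B2 = {3, 7, 8}  B3 = {5, 8, 9}  B4 = {4, 5, 9}  B5 = {1, 4, 9}  B6 = {6, 7, 8}  B7 = {1, 2, 9}
Tree: B1–B2, B1–B3, B3–B4, B4–B5, B2–B6, B5–B7
Each bag holds 3 vertices, so the decomposition has width 2, which upper-bounds the treewidth. On the other hand G contains the 3-clique {5, 8, 9}. A clique must lie in a single bag of any decomposition, so no decomposition can have width below 2. Combining the bounds, tw(G) = 2.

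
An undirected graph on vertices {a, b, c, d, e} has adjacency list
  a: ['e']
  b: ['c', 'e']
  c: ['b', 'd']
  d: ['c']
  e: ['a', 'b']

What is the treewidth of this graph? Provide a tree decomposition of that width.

Each bag holds 2 vertices, so the decomposition has width 1, which upper-bounds the treewidth. Any graph with an edge has treewidth ≥ 1, and G has the edge d–c. The upper and lower bounds meet at 1, so that is the treewidth.

Treewidth 1.
One optimal decomposition is:
Bags: B1 = {c, d}  B2 = {b, c}  B3 = {b, e}  B4 = {a, e}
Tree: B1–B2, B2–B3, B3–B4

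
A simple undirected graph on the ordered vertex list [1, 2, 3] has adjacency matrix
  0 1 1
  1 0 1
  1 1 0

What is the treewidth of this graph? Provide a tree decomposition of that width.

Treewidth 2.
One such decomposition:
Bags: B1 = {1, 2, 3}
Tree: (single bag)

A single bag containing all 3 vertices is trivially a valid decomposition of width 2. Conversely, {1, 2, 3} is a clique of size 3, and the vertices of any clique must share a bag in every tree decomposition; so some bag has ≥ 3 vertices and tw(G) ≥ 2. Therefore the treewidth is 2.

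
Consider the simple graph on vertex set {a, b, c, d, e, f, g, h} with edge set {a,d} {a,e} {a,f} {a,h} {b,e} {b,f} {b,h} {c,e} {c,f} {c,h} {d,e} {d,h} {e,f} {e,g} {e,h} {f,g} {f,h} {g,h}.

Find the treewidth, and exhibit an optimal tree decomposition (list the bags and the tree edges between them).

The largest bag has 4 vertices, giving width 3; this decomposition certifies tw(G) ≤ 3. On the other hand G contains the 4-clique {a, d, e, h}. A clique must lie in a single bag of any decomposition, so no decomposition can have width below 3. Hence tw(G) = 3 exactly.

Treewidth 3.
One optimal decomposition is:
Bags: B1 = {a, e, f, h}  B2 = {e, f, g, h}  B3 = {b, e, f, h}  B4 = {c, e, f, h}  B5 = {a, d, e, h}
Tree: B1–B2, B1–B3, B3–B4, B1–B5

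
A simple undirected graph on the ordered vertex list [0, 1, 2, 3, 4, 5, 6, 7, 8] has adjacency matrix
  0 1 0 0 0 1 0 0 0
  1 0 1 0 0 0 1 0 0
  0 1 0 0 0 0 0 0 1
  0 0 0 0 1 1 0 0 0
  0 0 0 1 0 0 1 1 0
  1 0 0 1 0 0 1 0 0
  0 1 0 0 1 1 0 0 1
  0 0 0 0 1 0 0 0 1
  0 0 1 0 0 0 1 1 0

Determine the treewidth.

3

A width-3 tree decomposition is:
Bags: B1 = {0, 3, 4, 5}  B2 = {0, 4, 5, 6}  B3 = {0, 1, 4, 6}  B4 = {1, 4, 6, 7}  B5 = {1, 6, 7, 8}  B6 = {1, 2, 7, 8}
Tree: B1–B2, B2–B3, B3–B4, B4–B5, B5–B6
Every bag has size at most 4, so the width is 4 − 1 = 3 and tw(G) ≤ 3. For the lower bound: the 4 vertex sets {0,3,5}, {4}, {6}, {1,2,7,8} are disjoint, each induces a connected subgraph, and every pair is joined by at least one edge of G. Contracting each set to a single vertex therefore yields K_{4} as a minor, and since treewidth is minor-monotone, tw(G) ≥ tw(K_{4}) = 3. Therefore the treewidth is 3.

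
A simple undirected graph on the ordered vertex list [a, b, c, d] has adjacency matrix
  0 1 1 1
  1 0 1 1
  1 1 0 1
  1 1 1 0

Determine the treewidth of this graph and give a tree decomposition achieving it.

Treewidth 3.
One such decomposition:
Bags: B1 = {a, b, c, d}
Tree: (single bag)

With just one bag of size 4, the width is 4 − 1 = 3, so tw(G) ≤ 3. Conversely, {a, b, c, d} is a clique of size 4, and the vertices of any clique must share a bag in every tree decomposition; so some bag has ≥ 4 vertices and tw(G) ≥ 3. Combining the bounds, tw(G) = 3.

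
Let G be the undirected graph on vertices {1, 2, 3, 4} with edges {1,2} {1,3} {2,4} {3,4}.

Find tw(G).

A width-2 tree decomposition is:
Bags: B1 = {2, 3, 4}  B2 = {1, 2, 3}
Tree: B1–B2
Every bag has size at most 3, so the width is 3 − 1 = 2 and tw(G) ≤ 2. For the lower bound, G contains the cycle 3–4–2–1–3, so G is not a forest; only forests have treewidth ≤ 1, hence tw(G) ≥ 2. Hence tw(G) = 2 exactly.

2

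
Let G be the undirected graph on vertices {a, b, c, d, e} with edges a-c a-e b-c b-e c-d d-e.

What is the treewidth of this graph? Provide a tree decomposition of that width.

Treewidth 2.
One optimal decomposition is:
Bags: B1 = {b, c, e}  B2 = {a, c, e}  B3 = {c, d, e}
Tree: B1–B2, B2–B3

Every bag has size at most 3, so the width is 3 − 1 = 2 and tw(G) ≤ 2. Since b–e–a–c–b is a cycle in G, G is not acyclic. Forests are exactly the graphs of treewidth ≤ 1, so tw(G) ≥ 2. Therefore the treewidth is 2.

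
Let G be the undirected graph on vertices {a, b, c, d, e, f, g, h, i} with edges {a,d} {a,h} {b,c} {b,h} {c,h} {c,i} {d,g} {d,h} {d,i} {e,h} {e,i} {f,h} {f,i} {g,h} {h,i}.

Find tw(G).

2

A width-2 tree decomposition is:
Bags: B1 = {c, h, i}  B2 = {d, h, i}  B3 = {a, d, h}  B4 = {d, g, h}  B5 = {b, c, h}  B6 = {f, h, i}  B7 = {e, h, i}
Tree: B1–B2, B2–B3, B2–B4, B1–B5, B2–B6, B6–B7
The largest bag has 3 vertices, giving width 2; this decomposition certifies tw(G) ≤ 2. For the lower bound, the 3 vertices {d, g, h} are pairwise adjacent, and any tree decomposition puts a clique entirely inside one bag — forcing width ≥ 2. Combining the bounds, tw(G) = 2.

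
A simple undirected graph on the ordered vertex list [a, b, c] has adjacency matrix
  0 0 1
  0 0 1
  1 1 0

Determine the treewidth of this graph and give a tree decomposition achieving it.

Treewidth 1.
One such decomposition:
Bags: B1 = {a, c}  B2 = {b, c}
Tree: B1–B2

Each bag holds 2 vertices, so the decomposition has width 1, which upper-bounds the treewidth. Any graph with an edge has treewidth ≥ 1, and G has the edge c–a. The upper and lower bounds meet at 1, so that is the treewidth.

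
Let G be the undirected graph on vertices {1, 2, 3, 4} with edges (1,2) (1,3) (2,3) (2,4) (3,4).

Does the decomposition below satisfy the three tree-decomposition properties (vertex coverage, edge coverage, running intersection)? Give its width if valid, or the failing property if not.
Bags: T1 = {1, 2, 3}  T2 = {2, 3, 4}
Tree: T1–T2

Yes; width 2.

Every vertex of G appears in some bag (union = {1, 2, 3, 4}); every edge is covered by a bag; and for each vertex v the set of bags containing v is connected in the bag tree. The decomposition is therefore valid. The largest bag has 3 vertices, so the width is 2.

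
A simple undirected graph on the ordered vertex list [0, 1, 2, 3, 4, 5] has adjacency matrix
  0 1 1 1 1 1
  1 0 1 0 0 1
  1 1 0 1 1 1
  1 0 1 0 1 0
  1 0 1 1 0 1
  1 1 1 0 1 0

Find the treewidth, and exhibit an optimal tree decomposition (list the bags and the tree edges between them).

Each bag holds 4 vertices, so the decomposition has width 3, which upper-bounds the treewidth. For the lower bound, the 4 vertices {0, 1, 2, 5} are pairwise adjacent, and any tree decomposition puts a clique entirely inside one bag — forcing width ≥ 3. Hence tw(G) = 3 exactly.

Treewidth 3.
One such decomposition:
Bags: B1 = {0, 2, 4, 5}  B2 = {0, 2, 3, 4}  B3 = {0, 1, 2, 5}
Tree: B1–B2, B1–B3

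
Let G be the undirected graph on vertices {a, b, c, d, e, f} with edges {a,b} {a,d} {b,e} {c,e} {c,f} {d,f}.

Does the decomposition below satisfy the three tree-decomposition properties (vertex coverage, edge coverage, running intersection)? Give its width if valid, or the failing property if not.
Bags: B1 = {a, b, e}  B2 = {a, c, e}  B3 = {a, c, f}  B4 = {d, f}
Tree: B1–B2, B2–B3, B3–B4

No — edge (a,d) lies in no bag.

A tree decomposition must satisfy three properties: every vertex lies in some bag; for every edge, both endpoints lie together in some bag; and for every vertex, the bags containing it form a connected subtree. Here edge (a,d) lies in no bag, so the decomposition is invalid.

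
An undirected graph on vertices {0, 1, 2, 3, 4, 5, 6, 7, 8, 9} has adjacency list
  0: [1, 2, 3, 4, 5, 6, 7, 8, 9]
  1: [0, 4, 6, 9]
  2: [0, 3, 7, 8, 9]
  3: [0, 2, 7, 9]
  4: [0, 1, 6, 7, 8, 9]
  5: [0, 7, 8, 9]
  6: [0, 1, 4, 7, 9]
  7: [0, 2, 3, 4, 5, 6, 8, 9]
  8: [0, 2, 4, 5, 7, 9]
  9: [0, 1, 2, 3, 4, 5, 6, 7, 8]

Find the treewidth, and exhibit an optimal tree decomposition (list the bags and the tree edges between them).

Treewidth 4.
Bags: B1 = {0, 2, 7, 8, 9}  B2 = {0, 4, 7, 8, 9}  B3 = {0, 4, 6, 7, 9}  B4 = {0, 2, 3, 7, 9}  B5 = {0, 5, 7, 8, 9}  B6 = {0, 1, 4, 6, 9}
Tree: B1–B2, B2–B3, B1–B4, B2–B5, B3–B6

Every bag has size at most 5, so the width is 5 − 1 = 4 and tw(G) ≤ 4. Conversely, {0, 1, 4, 6, 9} is a clique of size 5, and the vertices of any clique must share a bag in every tree decomposition; so some bag has ≥ 5 vertices and tw(G) ≥ 4. Hence tw(G) = 4 exactly.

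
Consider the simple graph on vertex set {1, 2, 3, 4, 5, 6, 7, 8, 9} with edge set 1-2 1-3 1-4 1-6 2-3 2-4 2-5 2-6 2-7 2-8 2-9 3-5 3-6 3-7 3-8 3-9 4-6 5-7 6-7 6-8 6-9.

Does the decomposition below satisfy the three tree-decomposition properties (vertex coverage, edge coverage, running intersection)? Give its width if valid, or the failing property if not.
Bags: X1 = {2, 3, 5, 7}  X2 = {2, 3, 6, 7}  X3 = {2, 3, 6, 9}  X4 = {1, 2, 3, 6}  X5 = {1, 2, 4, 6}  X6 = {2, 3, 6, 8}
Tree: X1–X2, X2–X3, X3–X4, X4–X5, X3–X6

Yes; width 3.

Every vertex of G appears in some bag (union = {1, 2, 3, 4, 5, 6, 7, 8, 9}); every edge is covered by a bag; and for each vertex v the set of bags containing v is connected in the bag tree. The decomposition is therefore valid. The largest bag has 4 vertices, so the width is 3.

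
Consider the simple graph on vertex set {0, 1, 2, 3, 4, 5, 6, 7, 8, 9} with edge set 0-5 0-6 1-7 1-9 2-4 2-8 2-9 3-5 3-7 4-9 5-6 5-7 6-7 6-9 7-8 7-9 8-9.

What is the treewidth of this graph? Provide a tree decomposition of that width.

Each bag holds 3 vertices, so the decomposition has width 2, which upper-bounds the treewidth. For the lower bound, the 3 vertices {0, 5, 6} are pairwise adjacent, and any tree decomposition puts a clique entirely inside one bag — forcing width ≥ 2. Therefore the treewidth is 2.

Treewidth 2.
One optimal decomposition is:
Bags: B1 = {5, 6, 7}  B2 = {3, 5, 7}  B3 = {6, 7, 9}  B4 = {7, 8, 9}  B5 = {2, 8, 9}  B6 = {1, 7, 9}  B7 = {0, 5, 6}  B8 = {2, 4, 9}
Tree: B1–B2, B1–B3, B3–B4, B4–B5, B4–B6, B1–B7, B5–B8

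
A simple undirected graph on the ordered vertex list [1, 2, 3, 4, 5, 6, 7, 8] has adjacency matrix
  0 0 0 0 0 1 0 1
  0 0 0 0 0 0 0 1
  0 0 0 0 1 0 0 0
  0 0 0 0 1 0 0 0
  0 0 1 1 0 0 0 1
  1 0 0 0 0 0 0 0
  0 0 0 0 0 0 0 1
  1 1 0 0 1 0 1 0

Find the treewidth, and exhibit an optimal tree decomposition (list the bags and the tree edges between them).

The largest bag has 2 vertices, giving width 1; this decomposition certifies tw(G) ≤ 1. Since G has at least one edge (e.g. 8–7), it is not an edgeless graph, so tw(G) ≥ 1. Therefore the treewidth is 1.

Treewidth 1.
One such decomposition:
Bags: B1 = {7, 8}  B2 = {1, 8}  B3 = {1, 6}  B4 = {5, 8}  B5 = {4, 5}  B6 = {3, 5}  B7 = {2, 8}
Tree: B1–B2, B2–B3, B1–B4, B4–B5, B4–B6, B4–B7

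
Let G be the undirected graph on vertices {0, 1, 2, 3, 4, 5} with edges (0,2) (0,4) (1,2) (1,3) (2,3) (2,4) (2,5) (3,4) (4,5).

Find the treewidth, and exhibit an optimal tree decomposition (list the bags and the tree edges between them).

Treewidth 2.
One such decomposition:
Bags: B1 = {1, 2, 3}  B2 = {2, 3, 4}  B3 = {2, 4, 5}  B4 = {0, 2, 4}
Tree: B1–B2, B2–B3, B3–B4

The largest bag has 3 vertices, giving width 2; this decomposition certifies tw(G) ≤ 2. Conversely, {1, 2, 3} is a clique of size 3, and the vertices of any clique must share a bag in every tree decomposition; so some bag has ≥ 3 vertices and tw(G) ≥ 2. Hence tw(G) = 2 exactly.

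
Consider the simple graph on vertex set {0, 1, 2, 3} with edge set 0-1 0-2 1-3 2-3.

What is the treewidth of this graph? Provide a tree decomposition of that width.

Each bag holds 3 vertices, so the decomposition has width 2, which upper-bounds the treewidth. For the lower bound, G contains the cycle 1–3–2–0–1, so G is not a forest; only forests have treewidth ≤ 1, hence tw(G) ≥ 2. The upper and lower bounds meet at 2, so that is the treewidth.

Treewidth 2.
Bags: B1 = {1, 2, 3}  B2 = {0, 1, 2}
Tree: B1–B2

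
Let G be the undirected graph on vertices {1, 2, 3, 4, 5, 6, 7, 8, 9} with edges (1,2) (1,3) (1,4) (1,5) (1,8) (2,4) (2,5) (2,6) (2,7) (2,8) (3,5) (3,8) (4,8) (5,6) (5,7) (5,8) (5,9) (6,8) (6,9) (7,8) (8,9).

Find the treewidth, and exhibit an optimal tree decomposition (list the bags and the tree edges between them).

The largest bag has 4 vertices, giving width 3; this decomposition certifies tw(G) ≤ 3. For the lower bound, the 4 vertices {1, 2, 4, 8} are pairwise adjacent, and any tree decomposition puts a clique entirely inside one bag — forcing width ≥ 3. Hence tw(G) = 3 exactly.

Treewidth 3.
One such decomposition:
Bags: B1 = {2, 5, 6, 8}  B2 = {5, 6, 8, 9}  B3 = {1, 2, 5, 8}  B4 = {2, 5, 7, 8}  B5 = {1, 3, 5, 8}  B6 = {1, 2, 4, 8}
Tree: B1–B2, B1–B3, B1–B4, B3–B5, B3–B6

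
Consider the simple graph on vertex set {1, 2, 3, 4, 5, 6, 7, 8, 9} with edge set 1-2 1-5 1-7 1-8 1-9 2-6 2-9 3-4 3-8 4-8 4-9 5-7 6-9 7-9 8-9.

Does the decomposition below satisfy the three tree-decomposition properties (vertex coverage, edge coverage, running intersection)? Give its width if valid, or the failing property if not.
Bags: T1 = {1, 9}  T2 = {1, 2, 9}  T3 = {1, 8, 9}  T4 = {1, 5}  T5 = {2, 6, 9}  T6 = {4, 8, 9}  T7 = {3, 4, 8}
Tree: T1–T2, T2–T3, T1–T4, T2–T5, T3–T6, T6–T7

No — vertex 7 appears in no bag.

A tree decomposition must satisfy three properties: every vertex lies in some bag; for every edge, both endpoints lie together in some bag; and for every vertex, the bags containing it form a connected subtree. Here vertex 7 appears in no bag, so the decomposition is invalid.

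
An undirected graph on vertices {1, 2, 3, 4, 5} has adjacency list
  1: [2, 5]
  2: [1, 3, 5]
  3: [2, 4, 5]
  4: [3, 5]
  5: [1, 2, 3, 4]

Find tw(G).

2

A width-2 tree decomposition is:
Bags: B1 = {2, 3, 5}  B2 = {3, 4, 5}  B3 = {1, 2, 5}
Tree: B1–B2, B1–B3
Every bag has size at most 3, so the width is 3 − 1 = 2 and tw(G) ≤ 2. On the other hand G contains the 3-clique {1, 2, 5}. A clique must lie in a single bag of any decomposition, so no decomposition can have width below 2. Hence tw(G) = 2 exactly.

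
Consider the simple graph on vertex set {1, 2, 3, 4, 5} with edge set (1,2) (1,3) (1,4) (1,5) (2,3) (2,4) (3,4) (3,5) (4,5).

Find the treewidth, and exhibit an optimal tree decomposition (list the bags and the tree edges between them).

Every bag has size at most 4, so the width is 4 − 1 = 3 and tw(G) ≤ 3. Conversely, {1, 2, 3, 4} is a clique of size 4, and the vertices of any clique must share a bag in every tree decomposition; so some bag has ≥ 4 vertices and tw(G) ≥ 3. The upper and lower bounds meet at 3, so that is the treewidth.

Treewidth 3.
One optimal decomposition is:
Bags: B1 = {1, 2, 3, 4}  B2 = {1, 3, 4, 5}
Tree: B1–B2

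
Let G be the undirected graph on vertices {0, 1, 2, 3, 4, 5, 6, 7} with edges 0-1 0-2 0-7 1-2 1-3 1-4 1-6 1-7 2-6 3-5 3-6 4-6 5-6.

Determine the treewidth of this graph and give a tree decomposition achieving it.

Every bag has size at most 3, so the width is 3 − 1 = 2 and tw(G) ≤ 2. Conversely, {0, 1, 2} is a clique of size 3, and the vertices of any clique must share a bag in every tree decomposition; so some bag has ≥ 3 vertices and tw(G) ≥ 2. Combining the bounds, tw(G) = 2.

Treewidth 2.
One optimal decomposition is:
Bags: B1 = {1, 2, 6}  B2 = {1, 3, 6}  B3 = {0, 1, 2}  B4 = {1, 4, 6}  B5 = {0, 1, 7}  B6 = {3, 5, 6}
Tree: B1–B2, B1–B3, B1–B4, B3–B5, B2–B6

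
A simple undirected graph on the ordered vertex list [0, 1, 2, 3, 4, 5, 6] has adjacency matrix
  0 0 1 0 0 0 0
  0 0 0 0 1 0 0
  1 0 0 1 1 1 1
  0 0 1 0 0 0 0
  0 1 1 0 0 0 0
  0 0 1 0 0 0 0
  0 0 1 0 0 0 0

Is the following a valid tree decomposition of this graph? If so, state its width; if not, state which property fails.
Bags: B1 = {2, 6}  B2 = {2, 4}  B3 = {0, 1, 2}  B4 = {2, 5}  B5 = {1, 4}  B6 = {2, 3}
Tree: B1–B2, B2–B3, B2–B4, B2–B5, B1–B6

A tree decomposition must satisfy three properties: every vertex lies in some bag; for every edge, both endpoints lie together in some bag; and for every vertex, the bags containing it form a connected subtree. Here bags containing vertex 1 are not connected in the tree, so the decomposition is invalid.

No — bags containing vertex 1 are not connected in the tree.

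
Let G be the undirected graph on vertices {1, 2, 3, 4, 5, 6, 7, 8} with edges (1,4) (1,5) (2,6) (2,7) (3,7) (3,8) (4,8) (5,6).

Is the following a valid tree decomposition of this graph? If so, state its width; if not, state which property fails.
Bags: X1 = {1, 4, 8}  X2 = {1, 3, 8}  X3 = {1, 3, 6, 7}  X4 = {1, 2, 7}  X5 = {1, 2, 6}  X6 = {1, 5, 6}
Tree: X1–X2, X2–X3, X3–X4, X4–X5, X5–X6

No — bags containing vertex 6 are not connected in the tree.

A tree decomposition must satisfy three properties: every vertex lies in some bag; for every edge, both endpoints lie together in some bag; and for every vertex, the bags containing it form a connected subtree. Here bags containing vertex 6 are not connected in the tree, so the decomposition is invalid.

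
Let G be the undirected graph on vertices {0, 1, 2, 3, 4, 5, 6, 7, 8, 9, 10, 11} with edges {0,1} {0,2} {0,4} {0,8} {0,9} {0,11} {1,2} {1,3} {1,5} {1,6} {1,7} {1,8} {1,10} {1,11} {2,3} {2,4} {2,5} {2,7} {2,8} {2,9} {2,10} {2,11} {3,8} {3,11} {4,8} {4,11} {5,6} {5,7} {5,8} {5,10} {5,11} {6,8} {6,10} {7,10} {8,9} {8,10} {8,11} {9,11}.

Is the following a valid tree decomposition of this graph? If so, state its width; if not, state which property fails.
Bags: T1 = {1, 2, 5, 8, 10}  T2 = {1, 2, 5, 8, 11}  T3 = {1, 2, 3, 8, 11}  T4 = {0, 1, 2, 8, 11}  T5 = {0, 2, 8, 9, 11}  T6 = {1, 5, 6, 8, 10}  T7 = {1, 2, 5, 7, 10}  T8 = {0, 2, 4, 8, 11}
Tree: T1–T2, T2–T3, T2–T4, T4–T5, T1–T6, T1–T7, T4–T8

Yes; width 4.

Every vertex of G appears in some bag (union = {0, 1, 2, 3, 4, 5, 6, 7, 8, 9, 10, 11}); every edge is covered by a bag; and for each vertex v the set of bags containing v is connected in the bag tree. The decomposition is therefore valid. The largest bag has 5 vertices, so the width is 4.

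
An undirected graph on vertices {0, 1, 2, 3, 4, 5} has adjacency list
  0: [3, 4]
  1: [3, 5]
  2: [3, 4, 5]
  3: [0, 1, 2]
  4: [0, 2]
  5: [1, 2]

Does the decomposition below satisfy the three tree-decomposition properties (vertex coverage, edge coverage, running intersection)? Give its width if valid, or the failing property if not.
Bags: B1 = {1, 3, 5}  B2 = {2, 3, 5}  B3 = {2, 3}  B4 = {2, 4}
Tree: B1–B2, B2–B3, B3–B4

No — vertex 0 appears in no bag.

A tree decomposition must satisfy three properties: every vertex lies in some bag; for every edge, both endpoints lie together in some bag; and for every vertex, the bags containing it form a connected subtree. Here vertex 0 appears in no bag, so the decomposition is invalid.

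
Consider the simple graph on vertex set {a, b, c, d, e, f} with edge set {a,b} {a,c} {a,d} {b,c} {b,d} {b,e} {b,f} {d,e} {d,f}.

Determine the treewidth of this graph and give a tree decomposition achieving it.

Treewidth 2.
Bags: B1 = {b, d, e}  B2 = {b, d, f}  B3 = {a, b, d}  B4 = {a, b, c}
Tree: B1–B2, B1–B3, B3–B4

Each bag holds 3 vertices, so the decomposition has width 2, which upper-bounds the treewidth. On the other hand G contains the 3-clique {b, d, e}. A clique must lie in a single bag of any decomposition, so no decomposition can have width below 2. Therefore the treewidth is 2.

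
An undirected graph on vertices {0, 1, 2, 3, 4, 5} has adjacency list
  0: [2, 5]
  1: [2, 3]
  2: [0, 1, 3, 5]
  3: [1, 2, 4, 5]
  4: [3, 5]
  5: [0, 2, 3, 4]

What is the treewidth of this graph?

2

A width-2 tree decomposition is:
Bags: B1 = {2, 3, 5}  B2 = {1, 2, 3}  B3 = {0, 2, 5}  B4 = {3, 4, 5}
Tree: B1–B2, B1–B3, B1–B4
Every bag has size at most 3, so the width is 3 − 1 = 2 and tw(G) ≤ 2. On the other hand G contains the 3-clique {0, 2, 5}. A clique must lie in a single bag of any decomposition, so no decomposition can have width below 2. Combining the bounds, tw(G) = 2.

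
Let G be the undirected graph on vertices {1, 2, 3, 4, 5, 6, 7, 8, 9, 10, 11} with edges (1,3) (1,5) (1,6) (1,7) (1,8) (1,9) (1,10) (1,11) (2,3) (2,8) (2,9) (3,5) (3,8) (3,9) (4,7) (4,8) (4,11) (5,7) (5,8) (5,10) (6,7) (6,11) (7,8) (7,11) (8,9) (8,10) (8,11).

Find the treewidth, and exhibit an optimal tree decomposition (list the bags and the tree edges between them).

Treewidth 3.
Bags: B1 = {1, 5, 7, 8}  B2 = {1, 3, 5, 8}  B3 = {1, 7, 8, 11}  B4 = {1, 3, 8, 9}  B5 = {4, 7, 8, 11}  B6 = {1, 5, 8, 10}  B7 = {1, 6, 7, 11}  B8 = {2, 3, 8, 9}
Tree: B1–B2, B1–B3, B2–B4, B3–B5, B1–B6, B3–B7, B4–B8

The largest bag has 4 vertices, giving width 3; this decomposition certifies tw(G) ≤ 3. On the other hand G contains the 4-clique {1, 3, 8, 9}. A clique must lie in a single bag of any decomposition, so no decomposition can have width below 3. Therefore the treewidth is 3.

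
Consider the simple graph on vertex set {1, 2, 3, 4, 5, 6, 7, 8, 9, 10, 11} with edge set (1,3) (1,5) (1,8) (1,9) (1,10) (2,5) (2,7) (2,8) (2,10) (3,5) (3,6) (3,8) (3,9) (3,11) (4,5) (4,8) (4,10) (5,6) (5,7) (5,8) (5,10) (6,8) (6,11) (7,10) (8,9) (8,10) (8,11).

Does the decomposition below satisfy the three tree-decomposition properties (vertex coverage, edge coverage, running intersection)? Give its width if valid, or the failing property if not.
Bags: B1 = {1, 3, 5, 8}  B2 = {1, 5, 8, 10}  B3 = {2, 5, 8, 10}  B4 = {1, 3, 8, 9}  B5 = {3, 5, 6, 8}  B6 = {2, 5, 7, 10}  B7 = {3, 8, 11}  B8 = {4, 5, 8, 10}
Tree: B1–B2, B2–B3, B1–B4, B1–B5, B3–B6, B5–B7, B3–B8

A tree decomposition must satisfy three properties: every vertex lies in some bag; for every edge, both endpoints lie together in some bag; and for every vertex, the bags containing it form a connected subtree. Here edge (6,11) lies in no bag, so the decomposition is invalid.

No — edge (6,11) lies in no bag.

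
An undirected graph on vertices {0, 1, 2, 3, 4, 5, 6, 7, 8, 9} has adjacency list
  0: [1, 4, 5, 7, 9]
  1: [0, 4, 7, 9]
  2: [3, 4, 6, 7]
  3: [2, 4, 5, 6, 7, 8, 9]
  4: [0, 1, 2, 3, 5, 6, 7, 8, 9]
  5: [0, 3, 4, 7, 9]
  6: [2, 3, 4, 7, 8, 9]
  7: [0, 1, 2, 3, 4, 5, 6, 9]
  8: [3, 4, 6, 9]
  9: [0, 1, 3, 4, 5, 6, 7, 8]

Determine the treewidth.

A width-4 tree decomposition is:
Bags: B1 = {3, 4, 6, 7, 9}  B2 = {3, 4, 5, 7, 9}  B3 = {0, 4, 5, 7, 9}  B4 = {3, 4, 6, 8, 9}  B5 = {0, 1, 4, 7, 9}  B6 = {2, 3, 4, 6, 7}
Tree: B1–B2, B2–B3, B1–B4, B3–B5, B1–B6
Every bag has size at most 5, so the width is 5 − 1 = 4 and tw(G) ≤ 4. Conversely, {3, 4, 6, 8, 9} is a clique of size 5, and the vertices of any clique must share a bag in every tree decomposition; so some bag has ≥ 5 vertices and tw(G) ≥ 4. Therefore the treewidth is 4.

4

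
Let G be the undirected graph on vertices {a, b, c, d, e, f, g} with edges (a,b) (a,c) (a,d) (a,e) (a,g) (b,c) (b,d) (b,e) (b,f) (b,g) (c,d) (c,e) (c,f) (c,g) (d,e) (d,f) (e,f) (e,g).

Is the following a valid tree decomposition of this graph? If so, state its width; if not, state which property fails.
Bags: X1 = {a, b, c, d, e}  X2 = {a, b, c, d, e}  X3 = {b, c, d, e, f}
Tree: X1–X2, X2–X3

A tree decomposition must satisfy three properties: every vertex lies in some bag; for every edge, both endpoints lie together in some bag; and for every vertex, the bags containing it form a connected subtree. Here vertex g appears in no bag, so the decomposition is invalid.

No — vertex g appears in no bag.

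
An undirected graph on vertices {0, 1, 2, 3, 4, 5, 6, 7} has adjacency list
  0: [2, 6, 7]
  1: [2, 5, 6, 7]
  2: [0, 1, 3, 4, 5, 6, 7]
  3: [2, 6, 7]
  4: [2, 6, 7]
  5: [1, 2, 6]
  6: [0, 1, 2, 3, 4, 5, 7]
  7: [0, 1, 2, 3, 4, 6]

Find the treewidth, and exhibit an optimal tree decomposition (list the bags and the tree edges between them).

Treewidth 3.
One such decomposition:
Bags: B1 = {1, 2, 6, 7}  B2 = {0, 2, 6, 7}  B3 = {2, 4, 6, 7}  B4 = {2, 3, 6, 7}  B5 = {1, 2, 5, 6}
Tree: B1–B2, B1–B3, B3–B4, B1–B5

Each bag holds 4 vertices, so the decomposition has width 3, which upper-bounds the treewidth. For the lower bound, the 4 vertices {1, 2, 5, 6} are pairwise adjacent, and any tree decomposition puts a clique entirely inside one bag — forcing width ≥ 3. Hence tw(G) = 3 exactly.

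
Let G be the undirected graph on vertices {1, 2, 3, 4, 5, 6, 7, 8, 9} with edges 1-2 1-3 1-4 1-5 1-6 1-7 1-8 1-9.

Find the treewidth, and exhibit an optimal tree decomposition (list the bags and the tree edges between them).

Treewidth 1.
One optimal decomposition is:
Bags: B1 = {1, 4}  B2 = {1, 2}  B3 = {1, 9}  B4 = {1, 6}  B5 = {1, 7}  B6 = {1, 8}  B7 = {1, 3}  B8 = {1, 5}
Tree: B1–B2, B1–B3, B2–B4, B3–B5, B5–B6, B5–B7, B1–B8

Every bag has size at most 2, so the width is 2 − 1 = 1 and tw(G) ≤ 1. Any graph with an edge has treewidth ≥ 1, and G has the edge 1–4. Combining the bounds, tw(G) = 1.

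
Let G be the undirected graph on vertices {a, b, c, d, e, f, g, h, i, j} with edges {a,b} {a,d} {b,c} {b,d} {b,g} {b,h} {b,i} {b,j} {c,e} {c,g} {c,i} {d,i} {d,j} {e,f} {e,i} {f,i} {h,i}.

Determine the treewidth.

2

A width-2 tree decomposition is:
Bags: B1 = {c, e, i}  B2 = {b, c, i}  B3 = {b, d, i}  B4 = {b, c, g}  B5 = {e, f, i}  B6 = {a, b, d}  B7 = {b, d, j}  B8 = {b, h, i}
Tree: B1–B2, B2–B3, B2–B4, B1–B5, B3–B6, B3–B7, B3–B8
Each bag holds 3 vertices, so the decomposition has width 2, which upper-bounds the treewidth. On the other hand G contains the 3-clique {c, e, i}. A clique must lie in a single bag of any decomposition, so no decomposition can have width below 2. The upper and lower bounds meet at 2, so that is the treewidth.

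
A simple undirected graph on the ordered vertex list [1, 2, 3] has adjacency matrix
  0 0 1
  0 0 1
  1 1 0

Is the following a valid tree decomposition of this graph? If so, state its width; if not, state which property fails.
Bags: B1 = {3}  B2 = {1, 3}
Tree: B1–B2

No — vertex 2 appears in no bag.

A tree decomposition must satisfy three properties: every vertex lies in some bag; for every edge, both endpoints lie together in some bag; and for every vertex, the bags containing it form a connected subtree. Here vertex 2 appears in no bag, so the decomposition is invalid.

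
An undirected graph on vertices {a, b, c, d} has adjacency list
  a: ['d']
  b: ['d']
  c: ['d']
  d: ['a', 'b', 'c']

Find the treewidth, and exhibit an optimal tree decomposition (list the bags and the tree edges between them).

Treewidth 1.
One optimal decomposition is:
Bags: B1 = {a, d}  B2 = {b, d}  B3 = {c, d}
Tree: B1–B2, B2–B3

The largest bag has 2 vertices, giving width 1; this decomposition certifies tw(G) ≤ 1. Since G has at least one edge (e.g. d–a), it is not an edgeless graph, so tw(G) ≥ 1. Therefore the treewidth is 1.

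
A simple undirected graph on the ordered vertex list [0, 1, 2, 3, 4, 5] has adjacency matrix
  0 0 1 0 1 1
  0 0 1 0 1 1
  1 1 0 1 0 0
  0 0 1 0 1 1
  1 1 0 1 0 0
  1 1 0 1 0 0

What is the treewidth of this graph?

3

A width-3 tree decomposition is:
Bags: B1 = {1, 2, 4, 5}  B2 = {2, 3, 4, 5}  B3 = {0, 2, 4, 5}
Tree: B1–B2, B2–B3
The largest bag has 4 vertices, giving width 3; this decomposition certifies tw(G) ≤ 3. For the lower bound: the 4 vertex sets {1,5}, {3,4}, {2}, {0} are disjoint, each induces a connected subgraph, and every pair is joined by at least one edge of G. Contracting each set to a single vertex therefore yields K_{4} as a minor, and since treewidth is minor-monotone, tw(G) ≥ tw(K_{4}) = 3. Therefore the treewidth is 3.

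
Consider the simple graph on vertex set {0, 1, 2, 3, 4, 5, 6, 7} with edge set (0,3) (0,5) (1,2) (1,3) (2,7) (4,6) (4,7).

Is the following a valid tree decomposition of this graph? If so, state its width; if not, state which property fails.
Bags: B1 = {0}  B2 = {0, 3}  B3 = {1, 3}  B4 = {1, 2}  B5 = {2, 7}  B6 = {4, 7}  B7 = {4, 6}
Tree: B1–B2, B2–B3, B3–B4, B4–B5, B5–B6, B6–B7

A tree decomposition must satisfy three properties: every vertex lies in some bag; for every edge, both endpoints lie together in some bag; and for every vertex, the bags containing it form a connected subtree. Here vertex 5 appears in no bag, so the decomposition is invalid.

No — vertex 5 appears in no bag.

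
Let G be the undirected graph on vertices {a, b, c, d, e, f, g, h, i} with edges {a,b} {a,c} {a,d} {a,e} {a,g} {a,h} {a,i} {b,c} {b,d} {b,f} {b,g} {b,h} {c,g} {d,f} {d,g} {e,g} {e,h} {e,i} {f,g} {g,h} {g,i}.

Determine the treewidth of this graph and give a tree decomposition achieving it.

Treewidth 3.
One optimal decomposition is:
Bags: B1 = {b, d, f, g}  B2 = {a, b, d, g}  B3 = {a, b, g, h}  B4 = {a, e, g, h}  B5 = {a, e, g, i}  B6 = {a, b, c, g}
Tree: B1–B2, B2–B3, B3–B4, B4–B5, B2–B6

Every bag has size at most 4, so the width is 4 − 1 = 3 and tw(G) ≤ 3. On the other hand G contains the 4-clique {a, e, g, h}. A clique must lie in a single bag of any decomposition, so no decomposition can have width below 3. The upper and lower bounds meet at 3, so that is the treewidth.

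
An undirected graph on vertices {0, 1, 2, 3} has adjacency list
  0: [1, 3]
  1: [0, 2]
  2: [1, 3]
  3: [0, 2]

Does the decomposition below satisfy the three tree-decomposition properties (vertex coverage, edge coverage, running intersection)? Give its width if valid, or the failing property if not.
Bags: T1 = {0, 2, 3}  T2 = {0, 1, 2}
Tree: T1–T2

Vertex coverage: the bags together contain {0, 1, 2, 3}, the full vertex set. Edge coverage: each edge of G has both endpoints in at least one bag. Running intersection: for every vertex, the bags containing it form a connected subtree. All three properties hold, so this is a valid tree decomposition of width max|bag| − 1 = 2, and hence tw(G) ≤ 2.

Yes; width 2.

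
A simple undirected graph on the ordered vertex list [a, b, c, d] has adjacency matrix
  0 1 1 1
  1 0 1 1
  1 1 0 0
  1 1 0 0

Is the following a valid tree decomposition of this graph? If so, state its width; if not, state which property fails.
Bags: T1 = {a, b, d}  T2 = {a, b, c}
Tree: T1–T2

Yes; width 2.

Every vertex of G appears in some bag (union = {a, b, c, d}); every edge is covered by a bag; and for each vertex v the set of bags containing v is connected in the bag tree. The decomposition is therefore valid. The largest bag has 3 vertices, so the width is 2.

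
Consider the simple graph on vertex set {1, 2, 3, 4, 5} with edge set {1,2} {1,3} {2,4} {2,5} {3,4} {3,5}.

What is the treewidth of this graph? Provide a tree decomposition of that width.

Treewidth 2.
One optimal decomposition is:
Bags: B1 = {2, 3, 5}  B2 = {2, 3, 4}  B3 = {1, 2, 3}
Tree: B1–B2, B2–B3

Each bag holds 3 vertices, so the decomposition has width 2, which upper-bounds the treewidth. Since 2–5–3–4–2 is a cycle in G, G is not acyclic. Forests are exactly the graphs of treewidth ≤ 1, so tw(G) ≥ 2. Hence tw(G) = 2 exactly.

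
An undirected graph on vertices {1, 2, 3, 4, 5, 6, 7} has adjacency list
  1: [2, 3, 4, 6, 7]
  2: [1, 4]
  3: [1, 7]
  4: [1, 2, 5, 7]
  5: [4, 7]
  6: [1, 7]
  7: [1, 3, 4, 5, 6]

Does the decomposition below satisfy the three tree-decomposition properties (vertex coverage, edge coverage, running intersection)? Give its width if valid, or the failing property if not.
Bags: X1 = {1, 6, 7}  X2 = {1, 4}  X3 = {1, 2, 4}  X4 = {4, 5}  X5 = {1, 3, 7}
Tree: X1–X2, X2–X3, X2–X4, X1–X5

A tree decomposition must satisfy three properties: every vertex lies in some bag; for every edge, both endpoints lie together in some bag; and for every vertex, the bags containing it form a connected subtree. Here edge (7,4) lies in no bag, so the decomposition is invalid.

No — edge (7,4) lies in no bag.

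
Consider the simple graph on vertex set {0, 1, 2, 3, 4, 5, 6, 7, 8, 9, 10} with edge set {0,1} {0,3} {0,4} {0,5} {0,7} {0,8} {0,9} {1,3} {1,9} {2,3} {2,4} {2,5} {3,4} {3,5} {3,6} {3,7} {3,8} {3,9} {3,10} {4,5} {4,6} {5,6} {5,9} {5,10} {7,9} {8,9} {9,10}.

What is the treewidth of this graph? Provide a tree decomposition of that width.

Treewidth 3.
One such decomposition:
Bags: B1 = {0, 3, 4, 5}  B2 = {3, 4, 5, 6}  B3 = {0, 3, 5, 9}  B4 = {2, 3, 4, 5}  B5 = {3, 5, 9, 10}  B6 = {0, 1, 3, 9}  B7 = {0, 3, 8, 9}  B8 = {0, 3, 7, 9}
Tree: B1–B2, B1–B3, B1–B4, B3–B5, B3–B6, B3–B7, B7–B8

Each bag holds 4 vertices, so the decomposition has width 3, which upper-bounds the treewidth. On the other hand G contains the 4-clique {0, 3, 8, 9}. A clique must lie in a single bag of any decomposition, so no decomposition can have width below 3. Therefore the treewidth is 3.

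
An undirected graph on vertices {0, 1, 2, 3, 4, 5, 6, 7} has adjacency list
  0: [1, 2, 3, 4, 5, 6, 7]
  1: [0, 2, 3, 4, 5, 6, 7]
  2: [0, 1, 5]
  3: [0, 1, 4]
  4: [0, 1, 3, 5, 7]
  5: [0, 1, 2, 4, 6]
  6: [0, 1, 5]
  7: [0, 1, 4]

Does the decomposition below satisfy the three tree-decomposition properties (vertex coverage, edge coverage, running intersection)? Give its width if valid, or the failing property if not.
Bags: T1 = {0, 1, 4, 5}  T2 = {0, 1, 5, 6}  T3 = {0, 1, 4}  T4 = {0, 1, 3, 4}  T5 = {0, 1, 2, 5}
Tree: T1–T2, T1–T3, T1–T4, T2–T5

A tree decomposition must satisfy three properties: every vertex lies in some bag; for every edge, both endpoints lie together in some bag; and for every vertex, the bags containing it form a connected subtree. Here vertex 7 appears in no bag, so the decomposition is invalid.

No — vertex 7 appears in no bag.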